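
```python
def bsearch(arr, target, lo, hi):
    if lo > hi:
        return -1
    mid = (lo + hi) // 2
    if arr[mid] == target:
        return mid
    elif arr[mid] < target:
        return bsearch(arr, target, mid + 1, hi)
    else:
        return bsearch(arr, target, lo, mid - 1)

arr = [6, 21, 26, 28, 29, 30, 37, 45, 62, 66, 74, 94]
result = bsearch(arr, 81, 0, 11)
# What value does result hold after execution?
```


bsearch(arr, 81, 0, 11)
lo=0, hi=11, mid=5, arr[mid]=30
30 < 81, search right half
lo=6, hi=11, mid=8, arr[mid]=62
62 < 81, search right half
lo=9, hi=11, mid=10, arr[mid]=74
74 < 81, search right half
lo=11, hi=11, mid=11, arr[mid]=94
94 > 81, search left half
lo > hi, target not found, return -1
= -1


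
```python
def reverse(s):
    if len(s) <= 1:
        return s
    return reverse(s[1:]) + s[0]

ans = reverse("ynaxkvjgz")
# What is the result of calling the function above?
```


reverse("ynaxkvjgz")
= reverse("naxkvjgz") + "y"
= reverse("axkvjgz") + "n" + "y"
= reverse("xkvjgz") + "a" + "n" + "y"
= reverse("kvjgz") + "x" + "a" + "n" + "y"
= reverse("vjgz") + "k" + "x" + "a" + "n" + "y"
= reverse("jgz") + "v" + "k" + "x" + "a" + "n" + "y"
= reverse("gz") + "j" + "v" + "k" + "x" + "a" + "n" + "y"
= reverse("z") + "g" + "j" + "v" + "k" + "x" + "a" + "n" + "y"
= "z" + "g" + "j" + "v" + "k" + "x" + "a" + "n" + "y"
= "zgjvkxany"


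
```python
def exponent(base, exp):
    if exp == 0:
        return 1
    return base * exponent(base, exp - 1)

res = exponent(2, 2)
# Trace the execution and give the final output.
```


exponent(2, 2)
= 2 * exponent(2, 1)
= 2 * 2 * exponent(2, 0)
= 2 * 2 * 1
= 4


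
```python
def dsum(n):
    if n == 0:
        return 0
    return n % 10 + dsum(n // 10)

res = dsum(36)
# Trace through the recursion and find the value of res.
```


dsum(36)
= 6 + dsum(3)
= 6 + 3 + dsum(0)
= 6 + 3 + 0
= 9


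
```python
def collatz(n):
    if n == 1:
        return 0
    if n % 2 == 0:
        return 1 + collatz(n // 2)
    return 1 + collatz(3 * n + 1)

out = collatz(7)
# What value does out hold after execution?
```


collatz(7)
7 is odd -> 3*7+1 = 22 -> collatz(22)
22 is even -> collatz(11)
11 is odd -> 3*11+1 = 34 -> collatz(34)
34 is even -> collatz(17)
17 is odd -> 3*17+1 = 52 -> collatz(52)
52 is even -> collatz(26)
26 is even -> collatz(13)
13 is odd -> 3*13+1 = 40 -> collatz(40)
40 is even -> collatz(20)
20 is even -> collatz(10)
10 is even -> collatz(5)
5 is odd -> 3*5+1 = 16 -> collatz(16)
16 is even -> collatz(8)
8 is even -> collatz(4)
4 is even -> collatz(2)
2 is even -> collatz(1)
Reached 1 after 16 steps
= 16


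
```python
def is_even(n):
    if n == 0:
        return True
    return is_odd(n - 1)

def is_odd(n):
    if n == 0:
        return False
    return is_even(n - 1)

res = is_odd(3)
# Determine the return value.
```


is_odd(3)
= is_even(2)
= is_odd(1)
= is_even(0)
n == 0: return True
= True


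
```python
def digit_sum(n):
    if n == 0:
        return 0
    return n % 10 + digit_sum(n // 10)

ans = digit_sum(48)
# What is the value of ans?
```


digit_sum(48)
= 8 + digit_sum(4)
= 8 + 4 + digit_sum(0)
= 8 + 4 + 0
= 12


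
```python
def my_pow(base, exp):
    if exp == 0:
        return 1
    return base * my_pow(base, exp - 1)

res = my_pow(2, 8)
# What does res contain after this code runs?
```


my_pow(2, 8)
= 2 * my_pow(2, 7)
= 2 * 2 * my_pow(2, 6)
= 2 * 2 * 2 * my_pow(2, 5)
= 2 * 2 * 2 * 2 * my_pow(2, 4)
= 2 * 2 * 2 * 2 * 2 * my_pow(2, 3)
= 2 * 2 * 2 * 2 * 2 * 2 * my_pow(2, 2)
= 2 * 2 * 2 * 2 * 2 * 2 * 2 * my_pow(2, 1)
= 2 * 2 * 2 * 2 * 2 * 2 * 2 * 2 * my_pow(2, 0)
= 2 * 2 * 2 * 2 * 2 * 2 * 2 * 2 * 1
= 256


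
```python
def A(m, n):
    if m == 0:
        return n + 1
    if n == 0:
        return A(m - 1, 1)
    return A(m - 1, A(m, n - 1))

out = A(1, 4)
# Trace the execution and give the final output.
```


A(1, 4)
= A(0, A(1, 3))
First compute A(1, 3) = 5
= A(0, 5)
= 6


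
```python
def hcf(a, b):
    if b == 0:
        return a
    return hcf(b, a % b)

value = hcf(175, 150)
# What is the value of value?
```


hcf(175, 150)
= hcf(150, 175 % 150) = hcf(150, 25)
= hcf(25, 150 % 25) = hcf(25, 0)
b == 0, return a = 25


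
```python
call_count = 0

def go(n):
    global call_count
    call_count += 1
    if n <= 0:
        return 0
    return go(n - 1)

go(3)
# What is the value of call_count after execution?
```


go(3) calls go(2) calls ... calls go(0)
Total calls: 3 + 1 (for base case) = 4


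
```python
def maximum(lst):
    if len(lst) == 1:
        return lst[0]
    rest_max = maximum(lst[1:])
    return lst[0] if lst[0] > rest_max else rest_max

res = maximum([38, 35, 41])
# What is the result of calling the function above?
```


maximum([38, 35, 41])
= compare 38 with maximum([35, 41])
= compare 35 with maximum([41])
Base: maximum([41]) = 41
compare 35 with 41: max = 41
compare 38 with 41: max = 41
= 41


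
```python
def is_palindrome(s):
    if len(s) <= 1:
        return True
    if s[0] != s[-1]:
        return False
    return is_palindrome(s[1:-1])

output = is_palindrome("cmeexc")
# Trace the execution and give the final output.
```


is_palindrome("cmeexc")
"cmeexc": s[0]='c' == s[-1]='c' -> is_palindrome("meex")
"meex": s[0]='m' != s[-1]='x' -> False
= False


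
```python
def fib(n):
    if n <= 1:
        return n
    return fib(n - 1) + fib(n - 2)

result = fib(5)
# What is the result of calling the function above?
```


fib(5)
= fib(4) + fib(3)
= (fib(3) + fib(2)) + fib(3)
Computing bottom-up: fib(0)=0, fib(1)=1, fib(2)=1, fib(3)=2, fib(4)=3, fib(5)=5
= 5


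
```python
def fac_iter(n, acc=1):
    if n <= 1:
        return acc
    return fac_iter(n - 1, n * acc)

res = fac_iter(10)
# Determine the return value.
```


fac_iter(10, 1)
= fac_iter(9, 10 * 1) = fac_iter(9, 10)
= fac_iter(8, 9 * 10) = fac_iter(8, 90)
= fac_iter(7, 8 * 90) = fac_iter(7, 720)
= fac_iter(6, 7 * 720) = fac_iter(6, 5040)
= fac_iter(5, 6 * 5040) = fac_iter(5, 30240)
= fac_iter(4, 5 * 30240) = fac_iter(4, 151200)
= fac_iter(3, 4 * 151200) = fac_iter(3, 604800)
= fac_iter(2, 3 * 604800) = fac_iter(2, 1814400)
= fac_iter(1, 2 * 1814400) = fac_iter(1, 3628800)
n <= 1, return acc = 3628800


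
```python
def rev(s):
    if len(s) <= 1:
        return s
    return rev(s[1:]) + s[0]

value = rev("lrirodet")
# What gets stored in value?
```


rev("lrirodet")
= rev("rirodet") + "l"
= rev("irodet") + "r" + "l"
= rev("rodet") + "i" + "r" + "l"
= rev("odet") + "r" + "i" + "r" + "l"
= rev("det") + "o" + "r" + "i" + "r" + "l"
= rev("et") + "d" + "o" + "r" + "i" + "r" + "l"
= rev("t") + "e" + "d" + "o" + "r" + "i" + "r" + "l"
= "t" + "e" + "d" + "o" + "r" + "i" + "r" + "l"
= "tedorirl"


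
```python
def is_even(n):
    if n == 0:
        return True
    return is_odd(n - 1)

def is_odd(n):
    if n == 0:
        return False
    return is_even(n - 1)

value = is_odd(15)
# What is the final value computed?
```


is_odd(15)
= is_even(14)
= is_odd(13)
= is_even(12)
= is_odd(11)
= is_even(10)
= is_odd(9)
= is_even(8)
= is_odd(7)
= is_even(6)
= is_odd(5)
= is_even(4)
= is_odd(3)
= is_even(2)
= is_odd(1)
= is_even(0)
n == 0: return True
= True


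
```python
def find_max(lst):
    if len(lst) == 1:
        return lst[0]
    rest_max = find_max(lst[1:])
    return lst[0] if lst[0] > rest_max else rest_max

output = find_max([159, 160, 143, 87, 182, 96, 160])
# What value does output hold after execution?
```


find_max([159, 160, 143, 87, 182, 96, 160])
= compare 159 with find_max([160, 143, 87, 182, 96, 160])
= compare 160 with find_max([143, 87, 182, 96, 160])
= compare 143 with find_max([87, 182, 96, 160])
= compare 87 with find_max([182, 96, 160])
= compare 182 with find_max([96, 160])
= compare 96 with find_max([160])
Base: find_max([160]) = 160
compare 96 with 160: max = 160
compare 182 with 160: max = 182
compare 87 with 182: max = 182
compare 143 with 182: max = 182
compare 160 with 182: max = 182
compare 159 with 182: max = 182
= 182


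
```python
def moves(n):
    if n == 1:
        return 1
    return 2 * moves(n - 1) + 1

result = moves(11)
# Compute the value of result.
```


moves(11)
= 2 * moves(10) + 1
= 2 * (2 * moves(9) + 1) + 1
= 2 * (2 * (2 * moves(8) + 1) + 1) + 1
= 2 * (2 * (2 * (2 * moves(7) + 1) + 1) + 1) + 1
= 2 * (2 * (2 * (2 * (2 * moves(6) + 1) + 1) + 1) + 1) + 1
= 2 * (2 * (2 * (2 * (2 * (2 * moves(5) + 1) + 1) + 1) + 1) + 1) + 1
= 2 * (2 * (2 * (2 * (2 * (2 * (2 * moves(4) + 1) + 1) + 1) + 1) + 1) + 1) + 1
= 2 * (2 * (2 * (2 * (2 * (2 * (2 * (2 * moves(3) + 1) + 1) + 1) + 1) + 1) + 1) + 1) + 1
= 2 * (2 * (2 * (2 * (2 * (2 * (2 * (2 * (2 * moves(2) + 1) + 1) + 1) + 1) + 1) + 1) + 1) + 1) + 1
= 2 * (2 * (2 * (2 * (2 * (2 * (2 * (2 * (2 * (2 * moves(1) + 1) + 1) + 1) + 1) + 1) + 1) + 1) + 1) + 1) + 1
Now compute bottom-up:
moves(1) = 1
moves(2) = 2 * 1 + 1 = 3
moves(3) = 2 * 3 + 1 = 7
moves(4) = 2 * 7 + 1 = 15
moves(5) = 2 * 15 + 1 = 31
moves(6) = 2 * 31 + 1 = 63
moves(7) = 2 * 63 + 1 = 127
moves(8) = 2 * 127 + 1 = 255
moves(9) = 2 * 255 + 1 = 511
moves(10) = 2 * 511 + 1 = 1023
moves(11) = 2 * 1023 + 1 = 2047
= 2047


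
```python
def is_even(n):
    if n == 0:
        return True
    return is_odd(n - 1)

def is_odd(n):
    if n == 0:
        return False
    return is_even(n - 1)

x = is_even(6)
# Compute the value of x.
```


is_even(6)
= is_odd(5)
= is_even(4)
= is_odd(3)
= is_even(2)
= is_odd(1)
= is_even(0)
n == 0: return True
= True


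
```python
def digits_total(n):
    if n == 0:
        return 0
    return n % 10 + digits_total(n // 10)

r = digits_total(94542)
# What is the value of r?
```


digits_total(94542)
= 2 + digits_total(9454)
= 2 + 4 + digits_total(945)
= 2 + 4 + 5 + digits_total(94)
= 2 + 4 + 5 + 4 + digits_total(9)
= 2 + 4 + 5 + 4 + 9 + digits_total(0)
= 2 + 4 + 5 + 4 + 9 + 0
= 24


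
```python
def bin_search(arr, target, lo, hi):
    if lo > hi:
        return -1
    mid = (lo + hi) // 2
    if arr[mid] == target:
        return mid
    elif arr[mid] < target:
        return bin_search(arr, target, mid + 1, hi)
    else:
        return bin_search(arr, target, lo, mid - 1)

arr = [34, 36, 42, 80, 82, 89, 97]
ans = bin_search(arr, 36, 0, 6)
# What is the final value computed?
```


bin_search(arr, 36, 0, 6)
lo=0, hi=6, mid=3, arr[mid]=80
80 > 36, search left half
lo=0, hi=2, mid=1, arr[mid]=36
arr[1] == 36, found at index 1
= 1


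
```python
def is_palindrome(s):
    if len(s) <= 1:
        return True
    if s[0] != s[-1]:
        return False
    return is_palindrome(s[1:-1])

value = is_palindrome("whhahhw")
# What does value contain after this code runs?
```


is_palindrome("whhahhw")
"whhahhw": s[0]='w' == s[-1]='w' -> is_palindrome("hhahh")
"hhahh": s[0]='h' == s[-1]='h' -> is_palindrome("hah")
"hah": s[0]='h' == s[-1]='h' -> is_palindrome("a")
"a": len <= 1 -> True
= True


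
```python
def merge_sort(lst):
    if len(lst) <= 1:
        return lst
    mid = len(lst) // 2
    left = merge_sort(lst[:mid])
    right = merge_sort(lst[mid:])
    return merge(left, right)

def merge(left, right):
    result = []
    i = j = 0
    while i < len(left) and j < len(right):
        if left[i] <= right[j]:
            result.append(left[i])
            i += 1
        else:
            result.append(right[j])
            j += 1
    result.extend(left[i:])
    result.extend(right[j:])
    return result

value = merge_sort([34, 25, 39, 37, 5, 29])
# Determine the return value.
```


merge_sort([34, 25, 39, 37, 5, 29])
Split into [34, 25, 39] and [37, 5, 29]
Left sorted: [25, 34, 39]
Right sorted: [5, 29, 37]
Merge [25, 34, 39] and [5, 29, 37]
= [5, 25, 29, 34, 37, 39]


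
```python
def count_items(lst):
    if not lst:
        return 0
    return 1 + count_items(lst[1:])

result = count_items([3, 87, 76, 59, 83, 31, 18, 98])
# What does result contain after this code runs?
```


count_items([3, 87, 76, 59, 83, 31, 18, 98])
= 1 + count_items([87, 76, 59, 83, 31, 18, 98])
= 1 + 1 + count_items([76, 59, 83, 31, 18, 98])
= 1 + 1 + 1 + count_items([59, 83, 31, 18, 98])
= 1 + 1 + 1 + 1 + count_items([83, 31, 18, 98])
= 1 + 1 + 1 + 1 + 1 + count_items([31, 18, 98])
= 1 + 1 + 1 + 1 + 1 + 1 + count_items([18, 98])
= 1 + 1 + 1 + 1 + 1 + 1 + 1 + count_items([98])
= 1 + 1 + 1 + 1 + 1 + 1 + 1 + 1 + count_items([])
= 1 + 1 + 1 + 1 + 1 + 1 + 1 + 1 + 0
= 8


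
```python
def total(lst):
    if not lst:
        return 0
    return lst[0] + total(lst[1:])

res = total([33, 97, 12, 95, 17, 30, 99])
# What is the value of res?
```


total([33, 97, 12, 95, 17, 30, 99])
= 33 + total([97, 12, 95, 17, 30, 99])
= 33 + 97 + total([12, 95, 17, 30, 99])
= 33 + 97 + 12 + total([95, 17, 30, 99])
= 33 + 97 + 12 + 95 + total([17, 30, 99])
= 33 + 97 + 12 + 95 + 17 + total([30, 99])
= 33 + 97 + 12 + 95 + 17 + 30 + total([99])
= 33 + 97 + 12 + 95 + 17 + 30 + 99 + total([])
= 33 + 97 + 12 + 95 + 17 + 30 + 99 + 0
= 383


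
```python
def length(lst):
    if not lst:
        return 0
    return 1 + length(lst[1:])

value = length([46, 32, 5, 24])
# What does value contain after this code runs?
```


length([46, 32, 5, 24])
= 1 + length([32, 5, 24])
= 1 + 1 + length([5, 24])
= 1 + 1 + 1 + length([24])
= 1 + 1 + 1 + 1 + length([])
= 1 + 1 + 1 + 1 + 0
= 4


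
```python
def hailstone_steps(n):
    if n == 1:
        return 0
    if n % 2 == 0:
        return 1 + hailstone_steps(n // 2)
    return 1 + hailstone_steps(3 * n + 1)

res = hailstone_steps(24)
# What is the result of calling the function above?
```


hailstone_steps(24)
24 is even -> hailstone_steps(12)
12 is even -> hailstone_steps(6)
6 is even -> hailstone_steps(3)
3 is odd -> 3*3+1 = 10 -> hailstone_steps(10)
10 is even -> hailstone_steps(5)
5 is odd -> 3*5+1 = 16 -> hailstone_steps(16)
16 is even -> hailstone_steps(8)
8 is even -> hailstone_steps(4)
4 is even -> hailstone_steps(2)
2 is even -> hailstone_steps(1)
Reached 1 after 10 steps
= 10


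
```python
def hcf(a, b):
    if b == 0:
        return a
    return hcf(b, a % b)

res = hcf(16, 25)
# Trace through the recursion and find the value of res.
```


hcf(16, 25)
= hcf(25, 16 % 25) = hcf(25, 16)
= hcf(16, 25 % 16) = hcf(16, 9)
= hcf(9, 16 % 9) = hcf(9, 7)
= hcf(7, 9 % 7) = hcf(7, 2)
= hcf(2, 7 % 2) = hcf(2, 1)
= hcf(1, 2 % 1) = hcf(1, 0)
b == 0, return a = 1


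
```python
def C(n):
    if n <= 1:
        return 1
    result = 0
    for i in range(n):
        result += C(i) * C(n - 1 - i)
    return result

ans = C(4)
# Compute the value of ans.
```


C(4)
= sum of C(i) * C(4-1-i) for i in 0..3
First compute sub-values bottom-up:
  C(0) = 1, C(1) = 1
  C(2) = 1*1 + 1*1 = 2
  C(3) = 1*2 + 1*1 + 2*1 = 5
Now C(4):
  C(0)*C(3) = 1*5 = 5
  C(1)*C(2) = 1*2 = 2
  C(2)*C(1) = 2*1 = 2
  C(3)*C(0) = 5*1 = 5
= 5 + 2 + 2 + 5
= 14


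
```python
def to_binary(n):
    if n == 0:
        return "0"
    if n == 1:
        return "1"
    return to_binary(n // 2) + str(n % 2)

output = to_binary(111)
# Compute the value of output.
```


to_binary(111)
= to_binary(55) + "1"
= to_binary(27) + "1" + "1"
= to_binary(13) + "1" + "1" + "1"
= to_binary(6) + "1" + "1" + "1" + "1"
= to_binary(3) + "0" + "1" + "1" + "1" + "1"
= to_binary(1) + "1" + "0" + "1" + "1" + "1" + "1"
= "1" + "1" + "0" + "1" + "1" + "1" + "1"
= "1101111"


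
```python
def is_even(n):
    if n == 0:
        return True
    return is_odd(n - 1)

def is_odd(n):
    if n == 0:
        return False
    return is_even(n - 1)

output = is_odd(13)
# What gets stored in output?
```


is_odd(13)
= is_even(12)
= is_odd(11)
= is_even(10)
= is_odd(9)
= is_even(8)
= is_odd(7)
= is_even(6)
= is_odd(5)
= is_even(4)
= is_odd(3)
= is_even(2)
= is_odd(1)
= is_even(0)
n == 0: return True
= True


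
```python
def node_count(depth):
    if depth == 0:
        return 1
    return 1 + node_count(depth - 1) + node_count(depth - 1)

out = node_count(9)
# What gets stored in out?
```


node_count(9)
= 1 + node_count(8) + node_count(8)
= 1 + 2 * node_count(8)
node_count(k) = 2^(k+1) - 1
node_count(0) = 1
node_count(1) = 3
node_count(2) = 7
node_count(3) = 15
node_count(4) = 31
node_count(9) = 2^10 - 1 = 1023


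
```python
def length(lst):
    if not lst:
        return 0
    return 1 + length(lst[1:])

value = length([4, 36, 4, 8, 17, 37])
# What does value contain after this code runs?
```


length([4, 36, 4, 8, 17, 37])
= 1 + length([36, 4, 8, 17, 37])
= 1 + 1 + length([4, 8, 17, 37])
= 1 + 1 + 1 + length([8, 17, 37])
= 1 + 1 + 1 + 1 + length([17, 37])
= 1 + 1 + 1 + 1 + 1 + length([37])
= 1 + 1 + 1 + 1 + 1 + 1 + length([])
= 1 + 1 + 1 + 1 + 1 + 1 + 0
= 6


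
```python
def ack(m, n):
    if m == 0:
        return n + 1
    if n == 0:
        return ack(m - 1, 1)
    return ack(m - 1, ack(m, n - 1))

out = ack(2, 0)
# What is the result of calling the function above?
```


ack(2, 0)
n == 0: return ack(1, 1)
= ack(1, 1) = 3
= 3


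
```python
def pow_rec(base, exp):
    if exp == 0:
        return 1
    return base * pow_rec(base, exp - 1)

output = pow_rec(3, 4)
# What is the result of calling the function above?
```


pow_rec(3, 4)
= 3 * pow_rec(3, 3)
= 3 * 3 * pow_rec(3, 2)
= 3 * 3 * 3 * pow_rec(3, 1)
= 3 * 3 * 3 * 3 * pow_rec(3, 0)
= 3 * 3 * 3 * 3 * 1
= 81


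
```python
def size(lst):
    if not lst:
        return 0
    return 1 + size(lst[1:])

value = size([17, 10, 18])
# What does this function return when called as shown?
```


size([17, 10, 18])
= 1 + size([10, 18])
= 1 + 1 + size([18])
= 1 + 1 + 1 + size([])
= 1 + 1 + 1 + 0
= 3


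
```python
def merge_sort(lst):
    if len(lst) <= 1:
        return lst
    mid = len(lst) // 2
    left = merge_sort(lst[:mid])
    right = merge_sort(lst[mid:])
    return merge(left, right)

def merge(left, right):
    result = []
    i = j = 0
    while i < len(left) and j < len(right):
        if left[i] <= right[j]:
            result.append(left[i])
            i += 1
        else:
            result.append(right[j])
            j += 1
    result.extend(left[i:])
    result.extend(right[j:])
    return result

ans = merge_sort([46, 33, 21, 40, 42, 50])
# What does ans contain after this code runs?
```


merge_sort([46, 33, 21, 40, 42, 50])
Split into [46, 33, 21] and [40, 42, 50]
Left sorted: [21, 33, 46]
Right sorted: [40, 42, 50]
Merge [21, 33, 46] and [40, 42, 50]
= [21, 33, 40, 42, 46, 50]


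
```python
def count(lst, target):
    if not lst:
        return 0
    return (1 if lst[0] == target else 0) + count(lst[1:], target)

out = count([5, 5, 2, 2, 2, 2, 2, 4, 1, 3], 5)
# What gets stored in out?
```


count([5, 5, 2, 2, 2, 2, 2, 4, 1, 3], 5)
lst[0]=5 == 5: 1 + count([5, 2, 2, 2, 2, 2, 4, 1, 3], 5)
lst[0]=5 == 5: 1 + count([2, 2, 2, 2, 2, 4, 1, 3], 5)
lst[0]=2 != 5: 0 + count([2, 2, 2, 2, 4, 1, 3], 5)
lst[0]=2 != 5: 0 + count([2, 2, 2, 4, 1, 3], 5)
lst[0]=2 != 5: 0 + count([2, 2, 4, 1, 3], 5)
lst[0]=2 != 5: 0 + count([2, 4, 1, 3], 5)
lst[0]=2 != 5: 0 + count([4, 1, 3], 5)
lst[0]=4 != 5: 0 + count([1, 3], 5)
lst[0]=1 != 5: 0 + count([3], 5)
lst[0]=3 != 5: 0 + count([], 5)
= 2


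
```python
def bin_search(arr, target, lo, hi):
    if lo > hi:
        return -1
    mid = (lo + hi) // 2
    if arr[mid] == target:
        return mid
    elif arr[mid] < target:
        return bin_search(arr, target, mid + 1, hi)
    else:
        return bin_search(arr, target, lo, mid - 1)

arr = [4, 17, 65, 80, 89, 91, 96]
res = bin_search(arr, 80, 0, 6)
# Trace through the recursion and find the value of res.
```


bin_search(arr, 80, 0, 6)
lo=0, hi=6, mid=3, arr[mid]=80
arr[3] == 80, found at index 3
= 3


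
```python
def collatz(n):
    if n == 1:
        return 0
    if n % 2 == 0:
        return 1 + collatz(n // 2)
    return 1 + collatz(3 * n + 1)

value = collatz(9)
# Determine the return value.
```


collatz(9)
9 is odd -> 3*9+1 = 28 -> collatz(28)
28 is even -> collatz(14)
14 is even -> collatz(7)
7 is odd -> 3*7+1 = 22 -> collatz(22)
22 is even -> collatz(11)
11 is odd -> 3*11+1 = 34 -> collatz(34)
34 is even -> collatz(17)
17 is odd -> 3*17+1 = 52 -> collatz(52)
52 is even -> collatz(26)
26 is even -> collatz(13)
13 is odd -> 3*13+1 = 40 -> collatz(40)
40 is even -> collatz(20)
20 is even -> collatz(10)
10 is even -> collatz(5)
5 is odd -> 3*5+1 = 16 -> collatz(16)
16 is even -> collatz(8)
8 is even -> collatz(4)
4 is even -> collatz(2)
2 is even -> collatz(1)
Reached 1 after 19 steps
= 19


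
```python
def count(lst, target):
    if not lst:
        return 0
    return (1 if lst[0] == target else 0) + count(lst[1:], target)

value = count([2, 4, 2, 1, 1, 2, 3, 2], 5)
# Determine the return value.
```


count([2, 4, 2, 1, 1, 2, 3, 2], 5)
lst[0]=2 != 5: 0 + count([4, 2, 1, 1, 2, 3, 2], 5)
lst[0]=4 != 5: 0 + count([2, 1, 1, 2, 3, 2], 5)
lst[0]=2 != 5: 0 + count([1, 1, 2, 3, 2], 5)
lst[0]=1 != 5: 0 + count([1, 2, 3, 2], 5)
lst[0]=1 != 5: 0 + count([2, 3, 2], 5)
lst[0]=2 != 5: 0 + count([3, 2], 5)
lst[0]=3 != 5: 0 + count([2], 5)
lst[0]=2 != 5: 0 + count([], 5)
= 0


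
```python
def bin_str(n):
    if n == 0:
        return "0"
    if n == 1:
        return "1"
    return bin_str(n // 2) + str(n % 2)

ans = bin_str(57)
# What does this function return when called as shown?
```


bin_str(57)
= bin_str(28) + "1"
= bin_str(14) + "0" + "1"
= bin_str(7) + "0" + "0" + "1"
= bin_str(3) + "1" + "0" + "0" + "1"
= bin_str(1) + "1" + "1" + "0" + "0" + "1"
= "1" + "1" + "1" + "0" + "0" + "1"
= "111001"


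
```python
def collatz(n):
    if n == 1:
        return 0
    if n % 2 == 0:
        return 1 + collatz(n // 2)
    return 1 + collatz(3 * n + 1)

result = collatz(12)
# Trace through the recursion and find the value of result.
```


collatz(12)
12 is even -> collatz(6)
6 is even -> collatz(3)
3 is odd -> 3*3+1 = 10 -> collatz(10)
10 is even -> collatz(5)
5 is odd -> 3*5+1 = 16 -> collatz(16)
16 is even -> collatz(8)
8 is even -> collatz(4)
4 is even -> collatz(2)
2 is even -> collatz(1)
Reached 1 after 9 steps
= 9


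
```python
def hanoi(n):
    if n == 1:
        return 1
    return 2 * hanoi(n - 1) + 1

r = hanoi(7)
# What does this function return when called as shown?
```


hanoi(7)
= 2 * hanoi(6) + 1
= 2 * (2 * hanoi(5) + 1) + 1
= 2 * (2 * (2 * hanoi(4) + 1) + 1) + 1
= 2 * (2 * (2 * (2 * hanoi(3) + 1) + 1) + 1) + 1
= 2 * (2 * (2 * (2 * (2 * hanoi(2) + 1) + 1) + 1) + 1) + 1
= 2 * (2 * (2 * (2 * (2 * (2 * hanoi(1) + 1) + 1) + 1) + 1) + 1) + 1
Now compute bottom-up:
hanoi(1) = 1
hanoi(2) = 2 * 1 + 1 = 3
hanoi(3) = 2 * 3 + 1 = 7
hanoi(4) = 2 * 7 + 1 = 15
hanoi(5) = 2 * 15 + 1 = 31
hanoi(6) = 2 * 31 + 1 = 63
hanoi(7) = 2 * 63 + 1 = 127
= 127


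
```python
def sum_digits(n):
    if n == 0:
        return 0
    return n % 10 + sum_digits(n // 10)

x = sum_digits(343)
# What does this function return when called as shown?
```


sum_digits(343)
= 3 + sum_digits(34)
= 3 + 4 + sum_digits(3)
= 3 + 4 + 3 + sum_digits(0)
= 3 + 4 + 3 + 0
= 10


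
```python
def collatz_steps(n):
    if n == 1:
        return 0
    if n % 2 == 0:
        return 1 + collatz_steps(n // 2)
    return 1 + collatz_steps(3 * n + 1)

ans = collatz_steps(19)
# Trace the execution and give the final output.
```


collatz_steps(19)
19 is odd -> 3*19+1 = 58 -> collatz_steps(58)
58 is even -> collatz_steps(29)
29 is odd -> 3*29+1 = 88 -> collatz_steps(88)
88 is even -> collatz_steps(44)
44 is even -> collatz_steps(22)
22 is even -> collatz_steps(11)
11 is odd -> 3*11+1 = 34 -> collatz_steps(34)
34 is even -> collatz_steps(17)
17 is odd -> 3*17+1 = 52 -> collatz_steps(52)
52 is even -> collatz_steps(26)
26 is even -> collatz_steps(13)
13 is odd -> 3*13+1 = 40 -> collatz_steps(40)
40 is even -> collatz_steps(20)
20 is even -> collatz_steps(10)
10 is even -> collatz_steps(5)
5 is odd -> 3*5+1 = 16 -> collatz_steps(16)
16 is even -> collatz_steps(8)
8 is even -> collatz_steps(4)
4 is even -> collatz_steps(2)
2 is even -> collatz_steps(1)
Reached 1 after 20 steps
= 20


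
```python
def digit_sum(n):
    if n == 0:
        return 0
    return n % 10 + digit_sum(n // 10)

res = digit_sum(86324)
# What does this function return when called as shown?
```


digit_sum(86324)
= 4 + digit_sum(8632)
= 4 + 2 + digit_sum(863)
= 4 + 2 + 3 + digit_sum(86)
= 4 + 2 + 3 + 6 + digit_sum(8)
= 4 + 2 + 3 + 6 + 8 + digit_sum(0)
= 4 + 2 + 3 + 6 + 8 + 0
= 23


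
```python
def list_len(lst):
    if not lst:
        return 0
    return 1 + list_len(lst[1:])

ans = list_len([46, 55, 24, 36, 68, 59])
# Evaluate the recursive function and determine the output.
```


list_len([46, 55, 24, 36, 68, 59])
= 1 + list_len([55, 24, 36, 68, 59])
= 1 + 1 + list_len([24, 36, 68, 59])
= 1 + 1 + 1 + list_len([36, 68, 59])
= 1 + 1 + 1 + 1 + list_len([68, 59])
= 1 + 1 + 1 + 1 + 1 + list_len([59])
= 1 + 1 + 1 + 1 + 1 + 1 + list_len([])
= 1 + 1 + 1 + 1 + 1 + 1 + 0
= 6


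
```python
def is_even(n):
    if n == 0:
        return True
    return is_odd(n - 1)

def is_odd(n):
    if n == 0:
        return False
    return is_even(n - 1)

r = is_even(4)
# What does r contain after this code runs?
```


is_even(4)
= is_odd(3)
= is_even(2)
= is_odd(1)
= is_even(0)
n == 0: return True
= True


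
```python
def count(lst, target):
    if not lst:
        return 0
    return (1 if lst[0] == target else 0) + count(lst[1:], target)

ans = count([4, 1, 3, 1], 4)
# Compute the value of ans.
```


count([4, 1, 3, 1], 4)
lst[0]=4 == 4: 1 + count([1, 3, 1], 4)
lst[0]=1 != 4: 0 + count([3, 1], 4)
lst[0]=3 != 4: 0 + count([1], 4)
lst[0]=1 != 4: 0 + count([], 4)
= 1


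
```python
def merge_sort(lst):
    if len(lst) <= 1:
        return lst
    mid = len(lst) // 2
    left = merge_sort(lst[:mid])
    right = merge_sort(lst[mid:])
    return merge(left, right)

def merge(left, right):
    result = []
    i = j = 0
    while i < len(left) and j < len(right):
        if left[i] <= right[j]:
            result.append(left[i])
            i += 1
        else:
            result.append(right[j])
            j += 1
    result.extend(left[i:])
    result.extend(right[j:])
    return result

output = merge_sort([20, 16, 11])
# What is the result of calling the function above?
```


merge_sort([20, 16, 11])
Split into [20] and [16, 11]
Left sorted: [20]
Right sorted: [11, 16]
Merge [20] and [11, 16]
= [11, 16, 20]


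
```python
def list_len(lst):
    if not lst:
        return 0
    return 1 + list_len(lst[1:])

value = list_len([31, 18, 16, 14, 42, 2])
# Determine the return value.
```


list_len([31, 18, 16, 14, 42, 2])
= 1 + list_len([18, 16, 14, 42, 2])
= 1 + 1 + list_len([16, 14, 42, 2])
= 1 + 1 + 1 + list_len([14, 42, 2])
= 1 + 1 + 1 + 1 + list_len([42, 2])
= 1 + 1 + 1 + 1 + 1 + list_len([2])
= 1 + 1 + 1 + 1 + 1 + 1 + list_len([])
= 1 + 1 + 1 + 1 + 1 + 1 + 0
= 6


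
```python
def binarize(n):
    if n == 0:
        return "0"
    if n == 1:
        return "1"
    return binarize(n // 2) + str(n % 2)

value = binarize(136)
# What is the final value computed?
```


binarize(136)
= binarize(68) + "0"
= binarize(34) + "0" + "0"
= binarize(17) + "0" + "0" + "0"
= binarize(8) + "1" + "0" + "0" + "0"
= binarize(4) + "0" + "1" + "0" + "0" + "0"
= binarize(2) + "0" + "0" + "1" + "0" + "0" + "0"
= binarize(1) + "0" + "0" + "0" + "1" + "0" + "0" + "0"
= "1" + "0" + "0" + "0" + "1" + "0" + "0" + "0"
= "10001000"


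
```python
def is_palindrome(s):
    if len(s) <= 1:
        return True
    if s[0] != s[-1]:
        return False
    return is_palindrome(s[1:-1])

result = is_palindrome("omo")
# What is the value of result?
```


is_palindrome("omo")
"omo": s[0]='o' == s[-1]='o' -> is_palindrome("m")
"m": len <= 1 -> True
= True


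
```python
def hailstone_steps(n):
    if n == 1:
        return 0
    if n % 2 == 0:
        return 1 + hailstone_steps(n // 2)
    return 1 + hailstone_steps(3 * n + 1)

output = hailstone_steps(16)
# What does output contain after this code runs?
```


hailstone_steps(16)
16 is even -> hailstone_steps(8)
8 is even -> hailstone_steps(4)
4 is even -> hailstone_steps(2)
2 is even -> hailstone_steps(1)
Reached 1 after 4 steps
= 4


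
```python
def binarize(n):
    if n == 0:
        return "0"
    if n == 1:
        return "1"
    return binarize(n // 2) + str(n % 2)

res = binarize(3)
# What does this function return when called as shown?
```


binarize(3)
= binarize(1) + "1"
= "1" + "1"
= "11"


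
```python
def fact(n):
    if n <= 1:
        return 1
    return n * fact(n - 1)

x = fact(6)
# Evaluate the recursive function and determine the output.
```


fact(6)
= 6 * fact(5)
= 6 * 5 * fact(4)
= 6 * 5 * 4 * fact(3)
= 6 * 5 * 4 * 3 * fact(2)
= 6 * 5 * 4 * 3 * 2 * fact(1)
= 6 * 5 * 4 * 3 * 2 * 1
= 720


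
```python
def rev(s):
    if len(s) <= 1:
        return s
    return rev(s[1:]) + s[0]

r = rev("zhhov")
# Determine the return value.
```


rev("zhhov")
= rev("hhov") + "z"
= rev("hov") + "h" + "z"
= rev("ov") + "h" + "h" + "z"
= rev("v") + "o" + "h" + "h" + "z"
= "v" + "o" + "h" + "h" + "z"
= "vohhz"


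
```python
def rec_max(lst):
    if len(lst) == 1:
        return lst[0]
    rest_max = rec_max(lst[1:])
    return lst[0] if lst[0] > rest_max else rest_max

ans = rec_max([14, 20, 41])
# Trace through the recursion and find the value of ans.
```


rec_max([14, 20, 41])
= compare 14 with rec_max([20, 41])
= compare 20 with rec_max([41])
Base: rec_max([41]) = 41
compare 20 with 41: max = 41
compare 14 with 41: max = 41
= 41


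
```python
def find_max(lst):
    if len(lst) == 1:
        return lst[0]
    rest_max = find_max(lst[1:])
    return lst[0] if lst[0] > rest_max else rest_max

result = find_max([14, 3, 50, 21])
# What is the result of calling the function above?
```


find_max([14, 3, 50, 21])
= compare 14 with find_max([3, 50, 21])
= compare 3 with find_max([50, 21])
= compare 50 with find_max([21])
Base: find_max([21]) = 21
compare 50 with 21: max = 50
compare 3 with 50: max = 50
compare 14 with 50: max = 50
= 50


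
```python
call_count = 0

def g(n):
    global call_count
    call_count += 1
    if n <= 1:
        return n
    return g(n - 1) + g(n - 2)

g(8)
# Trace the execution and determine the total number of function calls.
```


g(8) calls g(7) and g(6); each non-base call branches into two more.
Let C(k) = total number of calls made by g(k), including the call to g(k) itself.
Base cases: C(0) = 1, C(1) = 1
Recurrence: C(k) = 1 + C(k-1) + C(k-2)
  C(2) = 1 + C(1) + C(0) = 1 + 1 + 1 = 3
  C(3) = 1 + C(2) + C(1) = 1 + 3 + 1 = 5
  C(4) = 1 + C(3) + C(2) = 1 + 5 + 3 = 9
  C(5) = 1 + C(4) + C(3) = 1 + 9 + 5 = 15
  C(6) = 1 + C(5) + C(4) = 1 + 15 + 9 = 25
  C(7) = 1 + C(6) + C(5) = 1 + 25 + 15 = 41
  C(8) = 1 + C(7) + C(6) = 1 + 41 + 25 = 67
Total calls = C(8) = 67


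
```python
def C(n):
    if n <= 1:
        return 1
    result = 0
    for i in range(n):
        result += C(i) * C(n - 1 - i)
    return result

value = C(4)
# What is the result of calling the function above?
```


C(4)
= sum of C(i) * C(4-1-i) for i in 0..3
First compute sub-values bottom-up:
  C(0) = 1, C(1) = 1
  C(2) = 1*1 + 1*1 = 2
  C(3) = 1*2 + 1*1 + 2*1 = 5
Now C(4):
  C(0)*C(3) = 1*5 = 5
  C(1)*C(2) = 1*2 = 2
  C(2)*C(1) = 2*1 = 2
  C(3)*C(0) = 5*1 = 5
= 5 + 2 + 2 + 5
= 14


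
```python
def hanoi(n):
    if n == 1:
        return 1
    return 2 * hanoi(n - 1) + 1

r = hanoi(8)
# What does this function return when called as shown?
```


hanoi(8)
= 2 * hanoi(7) + 1
= 2 * (2 * hanoi(6) + 1) + 1
= 2 * (2 * (2 * hanoi(5) + 1) + 1) + 1
= 2 * (2 * (2 * (2 * hanoi(4) + 1) + 1) + 1) + 1
= 2 * (2 * (2 * (2 * (2 * hanoi(3) + 1) + 1) + 1) + 1) + 1
= 2 * (2 * (2 * (2 * (2 * (2 * hanoi(2) + 1) + 1) + 1) + 1) + 1) + 1
= 2 * (2 * (2 * (2 * (2 * (2 * (2 * hanoi(1) + 1) + 1) + 1) + 1) + 1) + 1) + 1
Now compute bottom-up:
hanoi(1) = 1
hanoi(2) = 2 * 1 + 1 = 3
hanoi(3) = 2 * 3 + 1 = 7
hanoi(4) = 2 * 7 + 1 = 15
hanoi(5) = 2 * 15 + 1 = 31
hanoi(6) = 2 * 31 + 1 = 63
hanoi(7) = 2 * 63 + 1 = 127
hanoi(8) = 2 * 127 + 1 = 255
= 255


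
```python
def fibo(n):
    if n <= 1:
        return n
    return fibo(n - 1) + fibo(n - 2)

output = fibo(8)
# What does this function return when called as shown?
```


fibo(8)
= fibo(7) + fibo(6)
= (fibo(6) + fibo(5)) + fibo(6)
Computing bottom-up: fibo(0)=0, fibo(1)=1, fibo(2)=1, fibo(3)=2, fibo(4)=3, fibo(5)=5, fibo(6)=8, fibo(7)=13, fibo(8)=21
= 21


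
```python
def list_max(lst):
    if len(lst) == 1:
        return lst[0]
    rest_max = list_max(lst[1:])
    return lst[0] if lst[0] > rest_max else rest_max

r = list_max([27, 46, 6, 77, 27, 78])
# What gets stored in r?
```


list_max([27, 46, 6, 77, 27, 78])
= compare 27 with list_max([46, 6, 77, 27, 78])
= compare 46 with list_max([6, 77, 27, 78])
= compare 6 with list_max([77, 27, 78])
= compare 77 with list_max([27, 78])
= compare 27 with list_max([78])
Base: list_max([78]) = 78
compare 27 with 78: max = 78
compare 77 with 78: max = 78
compare 6 with 78: max = 78
compare 46 with 78: max = 78
compare 27 with 78: max = 78
= 78


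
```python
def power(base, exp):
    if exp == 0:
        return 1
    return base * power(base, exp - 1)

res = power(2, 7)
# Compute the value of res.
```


power(2, 7)
= 2 * power(2, 6)
= 2 * 2 * power(2, 5)
= 2 * 2 * 2 * power(2, 4)
= 2 * 2 * 2 * 2 * power(2, 3)
= 2 * 2 * 2 * 2 * 2 * power(2, 2)
= 2 * 2 * 2 * 2 * 2 * 2 * power(2, 1)
= 2 * 2 * 2 * 2 * 2 * 2 * 2 * power(2, 0)
= 2 * 2 * 2 * 2 * 2 * 2 * 2 * 1
= 128


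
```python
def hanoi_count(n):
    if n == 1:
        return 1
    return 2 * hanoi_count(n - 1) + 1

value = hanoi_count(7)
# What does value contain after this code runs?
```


hanoi_count(7)
= 2 * hanoi_count(6) + 1
= 2 * (2 * hanoi_count(5) + 1) + 1
= 2 * (2 * (2 * hanoi_count(4) + 1) + 1) + 1
= 2 * (2 * (2 * (2 * hanoi_count(3) + 1) + 1) + 1) + 1
= 2 * (2 * (2 * (2 * (2 * hanoi_count(2) + 1) + 1) + 1) + 1) + 1
= 2 * (2 * (2 * (2 * (2 * (2 * hanoi_count(1) + 1) + 1) + 1) + 1) + 1) + 1
Now compute bottom-up:
hanoi_count(1) = 1
hanoi_count(2) = 2 * 1 + 1 = 3
hanoi_count(3) = 2 * 3 + 1 = 7
hanoi_count(4) = 2 * 7 + 1 = 15
hanoi_count(5) = 2 * 15 + 1 = 31
hanoi_count(6) = 2 * 31 + 1 = 63
hanoi_count(7) = 2 * 63 + 1 = 127
= 127


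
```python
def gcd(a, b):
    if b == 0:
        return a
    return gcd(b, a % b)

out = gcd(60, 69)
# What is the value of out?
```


gcd(60, 69)
= gcd(69, 60 % 69) = gcd(69, 60)
= gcd(60, 69 % 60) = gcd(60, 9)
= gcd(9, 60 % 9) = gcd(9, 6)
= gcd(6, 9 % 6) = gcd(6, 3)
= gcd(3, 6 % 3) = gcd(3, 0)
b == 0, return a = 3


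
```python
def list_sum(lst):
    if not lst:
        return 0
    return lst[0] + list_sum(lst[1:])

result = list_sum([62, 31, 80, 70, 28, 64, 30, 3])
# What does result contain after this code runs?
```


list_sum([62, 31, 80, 70, 28, 64, 30, 3])
= 62 + list_sum([31, 80, 70, 28, 64, 30, 3])
= 62 + 31 + list_sum([80, 70, 28, 64, 30, 3])
= 62 + 31 + 80 + list_sum([70, 28, 64, 30, 3])
= 62 + 31 + 80 + 70 + list_sum([28, 64, 30, 3])
= 62 + 31 + 80 + 70 + 28 + list_sum([64, 30, 3])
= 62 + 31 + 80 + 70 + 28 + 64 + list_sum([30, 3])
= 62 + 31 + 80 + 70 + 28 + 64 + 30 + list_sum([3])
= 62 + 31 + 80 + 70 + 28 + 64 + 30 + 3 + list_sum([])
= 62 + 31 + 80 + 70 + 28 + 64 + 30 + 3 + 0
= 368


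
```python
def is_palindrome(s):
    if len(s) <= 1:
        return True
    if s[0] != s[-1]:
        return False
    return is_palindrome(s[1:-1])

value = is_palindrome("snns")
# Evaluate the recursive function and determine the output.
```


is_palindrome("snns")
"snns": s[0]='s' == s[-1]='s' -> is_palindrome("nn")
"nn": s[0]='n' == s[-1]='n' -> is_palindrome("")
"": len <= 1 -> True
= True


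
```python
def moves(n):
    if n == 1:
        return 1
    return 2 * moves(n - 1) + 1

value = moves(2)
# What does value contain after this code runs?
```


moves(2)
= 2 * moves(1) + 1
Now compute bottom-up:
moves(1) = 1
moves(2) = 2 * 1 + 1 = 3
= 3


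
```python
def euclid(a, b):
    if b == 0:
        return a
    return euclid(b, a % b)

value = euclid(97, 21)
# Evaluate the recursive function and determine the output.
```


euclid(97, 21)
= euclid(21, 97 % 21) = euclid(21, 13)
= euclid(13, 21 % 13) = euclid(13, 8)
= euclid(8, 13 % 8) = euclid(8, 5)
= euclid(5, 8 % 5) = euclid(5, 3)
= euclid(3, 5 % 3) = euclid(3, 2)
= euclid(2, 3 % 2) = euclid(2, 1)
= euclid(1, 2 % 1) = euclid(1, 0)
b == 0, return a = 1


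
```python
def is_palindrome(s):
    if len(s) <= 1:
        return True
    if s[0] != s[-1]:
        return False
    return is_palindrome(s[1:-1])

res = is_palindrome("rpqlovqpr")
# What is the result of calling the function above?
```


is_palindrome("rpqlovqpr")
"rpqlovqpr": s[0]='r' == s[-1]='r' -> is_palindrome("pqlovqp")
"pqlovqp": s[0]='p' == s[-1]='p' -> is_palindrome("qlovq")
"qlovq": s[0]='q' == s[-1]='q' -> is_palindrome("lov")
"lov": s[0]='l' != s[-1]='v' -> False
= False


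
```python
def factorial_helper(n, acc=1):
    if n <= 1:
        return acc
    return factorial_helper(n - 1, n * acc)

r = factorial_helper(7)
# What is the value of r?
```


factorial_helper(7, 1)
= factorial_helper(6, 7 * 1) = factorial_helper(6, 7)
= factorial_helper(5, 6 * 7) = factorial_helper(5, 42)
= factorial_helper(4, 5 * 42) = factorial_helper(4, 210)
= factorial_helper(3, 4 * 210) = factorial_helper(3, 840)
= factorial_helper(2, 3 * 840) = factorial_helper(2, 2520)
= factorial_helper(1, 2 * 2520) = factorial_helper(1, 5040)
n <= 1, return acc = 5040


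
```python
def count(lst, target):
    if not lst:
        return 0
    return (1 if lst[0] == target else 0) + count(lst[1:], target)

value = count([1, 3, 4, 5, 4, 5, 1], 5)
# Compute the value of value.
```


count([1, 3, 4, 5, 4, 5, 1], 5)
lst[0]=1 != 5: 0 + count([3, 4, 5, 4, 5, 1], 5)
lst[0]=3 != 5: 0 + count([4, 5, 4, 5, 1], 5)
lst[0]=4 != 5: 0 + count([5, 4, 5, 1], 5)
lst[0]=5 == 5: 1 + count([4, 5, 1], 5)
lst[0]=4 != 5: 0 + count([5, 1], 5)
lst[0]=5 == 5: 1 + count([1], 5)
lst[0]=1 != 5: 0 + count([], 5)
= 2


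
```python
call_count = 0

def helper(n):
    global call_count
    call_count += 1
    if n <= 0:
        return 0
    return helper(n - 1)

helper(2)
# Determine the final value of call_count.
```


helper(2) calls helper(1) calls ... calls helper(0)
Total calls: 2 + 1 (for base case) = 3


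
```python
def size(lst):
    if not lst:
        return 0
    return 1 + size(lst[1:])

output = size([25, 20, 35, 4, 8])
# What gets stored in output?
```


size([25, 20, 35, 4, 8])
= 1 + size([20, 35, 4, 8])
= 1 + 1 + size([35, 4, 8])
= 1 + 1 + 1 + size([4, 8])
= 1 + 1 + 1 + 1 + size([8])
= 1 + 1 + 1 + 1 + 1 + size([])
= 1 + 1 + 1 + 1 + 1 + 0
= 5


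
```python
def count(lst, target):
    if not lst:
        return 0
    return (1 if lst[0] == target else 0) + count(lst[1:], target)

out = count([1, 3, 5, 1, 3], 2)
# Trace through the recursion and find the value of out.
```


count([1, 3, 5, 1, 3], 2)
lst[0]=1 != 2: 0 + count([3, 5, 1, 3], 2)
lst[0]=3 != 2: 0 + count([5, 1, 3], 2)
lst[0]=5 != 2: 0 + count([1, 3], 2)
lst[0]=1 != 2: 0 + count([3], 2)
lst[0]=3 != 2: 0 + count([], 2)
= 0


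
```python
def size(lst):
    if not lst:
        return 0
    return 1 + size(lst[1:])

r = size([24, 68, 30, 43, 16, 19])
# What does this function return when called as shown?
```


size([24, 68, 30, 43, 16, 19])
= 1 + size([68, 30, 43, 16, 19])
= 1 + 1 + size([30, 43, 16, 19])
= 1 + 1 + 1 + size([43, 16, 19])
= 1 + 1 + 1 + 1 + size([16, 19])
= 1 + 1 + 1 + 1 + 1 + size([19])
= 1 + 1 + 1 + 1 + 1 + 1 + size([])
= 1 + 1 + 1 + 1 + 1 + 1 + 0
= 6


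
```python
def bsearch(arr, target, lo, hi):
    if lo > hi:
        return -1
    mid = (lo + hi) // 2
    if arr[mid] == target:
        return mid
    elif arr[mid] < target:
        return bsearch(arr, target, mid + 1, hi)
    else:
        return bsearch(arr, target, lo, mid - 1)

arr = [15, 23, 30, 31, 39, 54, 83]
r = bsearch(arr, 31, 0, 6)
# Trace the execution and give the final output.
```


bsearch(arr, 31, 0, 6)
lo=0, hi=6, mid=3, arr[mid]=31
arr[3] == 31, found at index 3
= 3


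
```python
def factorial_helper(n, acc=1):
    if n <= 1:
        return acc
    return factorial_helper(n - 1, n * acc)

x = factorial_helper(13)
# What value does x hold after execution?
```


factorial_helper(13, 1)
= factorial_helper(12, 13 * 1) = factorial_helper(12, 13)
= factorial_helper(11, 12 * 13) = factorial_helper(11, 156)
= factorial_helper(10, 11 * 156) = factorial_helper(10, 1716)
= factorial_helper(9, 10 * 1716) = factorial_helper(9, 17160)
= factorial_helper(8, 9 * 17160) = factorial_helper(8, 154440)
= factorial_helper(7, 8 * 154440) = factorial_helper(7, 1235520)
= factorial_helper(6, 7 * 1235520) = factorial_helper(6, 8648640)
= factorial_helper(5, 6 * 8648640) = factorial_helper(5, 51891840)
= factorial_helper(4, 5 * 51891840) = factorial_helper(4, 259459200)
= factorial_helper(3, 4 * 259459200) = factorial_helper(3, 1037836800)
= factorial_helper(2, 3 * 1037836800) = factorial_helper(2, 3113510400)
= factorial_helper(1, 2 * 3113510400) = factorial_helper(1, 6227020800)
n <= 1, return acc = 6227020800
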